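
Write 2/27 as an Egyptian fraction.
1/14 + 1/378

Greedy algorithm:
2/27: ceiling(27/2) = 14, use 1/14
1/378: ceiling(378/1) = 378, use 1/378
Result: 2/27 = 1/14 + 1/378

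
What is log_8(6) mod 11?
3

Baby-step giant-step with step n = ⌈√11⌉ = 4.
Baby steps 8^j mod 11 (j:value) for j=0..3: 0:1, 1:8, 2:9, 3:6.
h = 6 is already in the table at j=3, so x = 3.
Check: 8^3 ≡ 6 (mod 11).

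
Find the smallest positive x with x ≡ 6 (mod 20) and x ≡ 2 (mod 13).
106

Using Chinese Remainder Theorem:
M = 20 × 13 = 260
M1 = 13, M2 = 20
y1 = 13^(-1) mod 20 = 17
y2 = 20^(-1) mod 13 = 2
x = (6×13×17 + 2×20×2) mod 260 = 106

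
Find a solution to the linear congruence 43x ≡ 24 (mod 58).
x ≡ 10 (mod 58)

gcd(43, 58) = 1, which divides 24, so solutions exist.
Find 43^(-1) mod 58 by the extended Euclidean algorithm:
58 = 1 × 43 + 15  ⟹  15 = (1)·58 + (-1)·43
43 = 2 × 15 + 13  ⟹  13 = (-2)·58 + (3)·43
15 = 1 × 13 + 2  ⟹  2 = (3)·58 + (-4)·43
13 = 6 × 2 + 1  ⟹  1 = (-20)·58 + (27)·43
So (27)·43 ≡ 1 (mod 58), i.e. 43^(-1) ≡ 27 (mod 58).
x ≡ 27 × 24 = 648 ≡ 10 (mod 58).
Check: 43 × 10 = 430 ≡ 24 (mod 58).
Unique solution: x ≡ 10 (mod 58)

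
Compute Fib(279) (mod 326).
140

Matrix identity: Q^n = [[F_(n+1), F_n], [F_n, F_(n-1)]] with Q = [[1,1],[1,0]].
n = 279 = 100010111₂. Square-and-multiply, entries mod 326:
Q^1 = [[1,1],[1,0]]
Q^2 = (Q^1)² = [[2,1],[1,1]]
Q^4 = (Q^2)² = [[5,3],[3,2]]
Q^8 = (Q^4)² = [[34,21],[21,13]]
Q^17 = (Q^8)²·Q = [[302,293],[293,9]]
Q^34 = (Q^17)² = [[35,169],[169,192]]
Q^69 = (Q^34)²·Q = [[15,120],[120,221]]
Q^139 = (Q^69)²·Q = [[239,281],[281,284]]
Q^279 = (Q^139)²·Q = [[77,140],[140,263]]
F_279 mod 326 = Q^279[0][1] = 140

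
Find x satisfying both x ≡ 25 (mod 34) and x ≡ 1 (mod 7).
127

Using Chinese Remainder Theorem:
M = 34 × 7 = 238
M1 = 7, M2 = 34
y1 = 7^(-1) mod 34 = 5
y2 = 34^(-1) mod 7 = 6
x = (25×7×5 + 1×34×6) mod 238 = 127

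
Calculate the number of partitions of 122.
2291320912

p(n) counts ways to write n as a sum of positive integers (order ignored).
Euler's pentagonal recurrence: p(k) = p(k-1) + p(k-2) - p(k-5) - p(k-7) + p(k-12) + p(k-15) - ... (offsets j(3j∓1)/2, signs ++--, p(0)=1, p(<0)=0).
DP table for k = 0..121: p(0)=1, p(1)=1, p(2)=2, p(3)=3, p(4)=5, p(5)=7, p(6)=11, p(7)=15, p(8)=22, p(9)=30, p(10)=42, p(11)=56, p(12)=77, p(13)=101, p(14)=135, p(15)=176, p(16)=231, p(17)=297, p(18)=385, p(19)=490, p(20)=627, p(21)=792, p(22)=1002, p(23)=1255, p(24)=1575, p(25)=1958, p(26)=2436, p(27)=3010, p(28)=3718, p(29)=4565, p(30)=5604, p(31)=6842, p(32)=8349, p(33)=10143, p(34)=12310, p(35)=14883, p(36)=17977, p(37)=21637, p(38)=26015, p(39)=31185, p(40)=37338, p(41)=44583, p(42)=53174, p(43)=63261, p(44)=75175, p(45)=89134, p(46)=105558, p(47)=124754, p(48)=147273, p(49)=173525, p(50)=204226, p(51)=239943, p(52)=281589, p(53)=329931, p(54)=386155, p(55)=451276, p(56)=526823, p(57)=614154, p(58)=715220, p(59)=831820, p(60)=966467, p(61)=1121505, p(62)=1300156, p(63)=1505499, p(64)=1741630, p(65)=2012558, p(66)=2323520, p(67)=2679689, p(68)=3087735, p(69)=3554345, p(70)=4087968, p(71)=4697205, p(72)=5392783, p(73)=6185689, p(74)=7089500, p(75)=8118264, p(76)=9289091, p(77)=10619863, p(78)=12132164, p(79)=13848650, p(80)=15796476, p(81)=18004327, p(82)=20506255, p(83)=23338469, p(84)=26543660, p(85)=30167357, p(86)=34262962, p(87)=38887673, p(88)=44108109, p(89)=49995925, p(90)=56634173, p(91)=64112359, p(92)=72533807, p(93)=82010177, p(94)=92669720, p(95)=104651419, p(96)=118114304, p(97)=133230930, p(98)=150198136, p(99)=169229875, p(100)=190569292, p(101)=214481126, p(102)=241265379, p(103)=271248950, p(104)=304801365, p(105)=342325709, p(106)=384276336, p(107)=431149389, p(108)=483502844, p(109)=541946240, p(110)=607163746, p(111)=679903203, p(112)=761002156, p(113)=851376628, p(114)=952050665, p(115)=1064144451, p(116)=1188908248, p(117)=1327710076, p(118)=1482074143, p(119)=1653668665, p(120)=1844349560, p(121)=2056148051.
Final step: p(122) = p(121) + p(120) - p(117) - p(115) + p(110) + p(107) - p(100) - p(96) + p(87) + p(82) - p(71) - p(65) + p(52) + p(45) - p(30) - p(22) + p(5)
= 2056148051 + 1844349560 - 1327710076 - 1064144451 + 607163746 + 431149389 - 190569292 - 118114304 + 38887673 + 20506255 - 4697205 - 2012558 + 281589 + 89134 - 5604 - 1002 + 7
= 2291320912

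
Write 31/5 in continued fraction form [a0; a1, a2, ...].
[6; 5]

Euclidean algorithm steps:
31 = 6 × 5 + 1
5 = 5 × 1 + 0
Continued fraction: [6; 5]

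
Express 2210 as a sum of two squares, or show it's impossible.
1² + 47² (a=1, b=47)

Factorization: 2210 = 2 × 5 × 13 × 17
By Fermat: n is sum of two squares iff every prime p ≡ 3 (mod 4) appears to even power.
All primes ≡ 3 (mod 4) appear to even power.
Search a = 0, 1, 2, … for 2210 - a² a perfect square: first hit at a = 1: 2210 - 1 = 2209 = 47².
2210 = 1² + 47² = 1 + 2209 ✓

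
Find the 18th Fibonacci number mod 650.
634

Matrix identity: Q^n = [[F_(n+1), F_n], [F_n, F_(n-1)]] with Q = [[1,1],[1,0]].
n = 18 = 10010₂. Square-and-multiply, entries mod 650:
Q^1 = [[1,1],[1,0]]
Q^2 = (Q^1)² = [[2,1],[1,1]]
Q^4 = (Q^2)² = [[5,3],[3,2]]
Q^9 = (Q^4)²·Q = [[55,34],[34,21]]
Q^18 = (Q^9)² = [[281,634],[634,297]]
F_18 mod 650 = Q^18[0][1] = 634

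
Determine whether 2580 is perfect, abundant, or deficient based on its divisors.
abundant

Proper divisors of 2580: sum = 1 + 2 + 3 + 4 + 5 + 6 + 10 + 12 + ... + 516 + 645 + 860 + 1290 (23 divisors) = 4812
Since 4812 > 2580, 2580 is abundant.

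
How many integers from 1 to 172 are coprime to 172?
84

172 = 2^2 × 43
φ(n) = n × ∏(1 - 1/p) for each prime p dividing n
φ(172) = 172 × (1 - 1/2) × (1 - 1/43) = 84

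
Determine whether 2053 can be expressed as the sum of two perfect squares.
17² + 42² (a=17, b=42)

Factorization: 2053 = 2053
By Fermat: n is sum of two squares iff every prime p ≡ 3 (mod 4) appears to even power.
All primes ≡ 3 (mod 4) appear to even power.
Search a = 0, 1, 2, … for 2053 - a² a perfect square: first hit at a = 17: 2053 - 289 = 1764 = 42².
2053 = 17² + 42² = 289 + 1764 ✓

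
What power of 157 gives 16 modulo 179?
156

Baby-step giant-step with step n = ⌈√179⌉ = 14.
Baby steps 157^j mod 179 (j:value) for j=0..13: 0:1, 1:157, 2:126, 3:92, 4:124, 5:136, 6:51, 7:131, 8:161, 9:38, 10:59, 11:134, 12:95, 13:58.
Giant-step multiplier: 157^(-14) ≡ 157^(178-14) = 157^164 ≡ 70 (mod 179).
Giant steps γ_i = 16·70^i mod 179: γ_0=16, γ_1=46, γ_2=177, γ_3=39, γ_4=45, γ_5=107, γ_6=151, γ_7=9, γ_8=93, γ_9=66, γ_10=145, γ_11=126 (in table at j=2).
x = i·n + j = 11·14 + 2 = 156.
Check: 157^156 ≡ 16 (mod 179).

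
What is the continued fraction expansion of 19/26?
[0; 1, 2, 1, 2, 2]

Euclidean algorithm steps:
19 = 0 × 26 + 19
26 = 1 × 19 + 7
19 = 2 × 7 + 5
7 = 1 × 5 + 2
5 = 2 × 2 + 1
2 = 2 × 1 + 0
Continued fraction: [0; 1, 2, 1, 2, 2]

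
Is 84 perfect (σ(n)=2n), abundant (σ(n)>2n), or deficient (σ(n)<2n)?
abundant

Proper divisors of 84: sum = 1 + 2 + 3 + 4 + 6 + 7 + 12 + 14 + 21 + 28 + 42 = 140
Since 140 > 84, 84 is abundant.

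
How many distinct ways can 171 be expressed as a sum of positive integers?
301384802048

p(n) counts ways to write n as a sum of positive integers (order ignored).
Euler's pentagonal recurrence: p(k) = p(k-1) + p(k-2) - p(k-5) - p(k-7) + p(k-12) + p(k-15) - ... (offsets j(3j∓1)/2, signs ++--, p(0)=1, p(<0)=0).
DP table for k = 0..170: p(0)=1, p(1)=1, p(2)=2, p(3)=3, p(4)=5, p(5)=7, p(6)=11, p(7)=15, p(8)=22, p(9)=30, p(10)=42, p(11)=56, p(12)=77, p(13)=101, p(14)=135, p(15)=176, p(16)=231, p(17)=297, p(18)=385, p(19)=490, p(20)=627, p(21)=792, p(22)=1002, p(23)=1255, p(24)=1575, p(25)=1958, p(26)=2436, p(27)=3010, p(28)=3718, p(29)=4565, p(30)=5604, p(31)=6842, p(32)=8349, p(33)=10143, p(34)=12310, p(35)=14883, p(36)=17977, p(37)=21637, p(38)=26015, p(39)=31185, p(40)=37338, p(41)=44583, p(42)=53174, p(43)=63261, p(44)=75175, p(45)=89134, p(46)=105558, p(47)=124754, p(48)=147273, p(49)=173525, p(50)=204226, p(51)=239943, p(52)=281589, p(53)=329931, p(54)=386155, p(55)=451276, p(56)=526823, p(57)=614154, p(58)=715220, p(59)=831820, p(60)=966467, p(61)=1121505, p(62)=1300156, p(63)=1505499, p(64)=1741630, p(65)=2012558, p(66)=2323520, p(67)=2679689, p(68)=3087735, p(69)=3554345, p(70)=4087968, p(71)=4697205, p(72)=5392783, p(73)=6185689, p(74)=7089500, p(75)=8118264, p(76)=9289091, p(77)=10619863, p(78)=12132164, p(79)=13848650, p(80)=15796476, p(81)=18004327, p(82)=20506255, p(83)=23338469, p(84)=26543660, p(85)=30167357, p(86)=34262962, p(87)=38887673, p(88)=44108109, p(89)=49995925, p(90)=56634173, p(91)=64112359, p(92)=72533807, p(93)=82010177, p(94)=92669720, p(95)=104651419, p(96)=118114304, p(97)=133230930, p(98)=150198136, p(99)=169229875, p(100)=190569292, p(101)=214481126, p(102)=241265379, p(103)=271248950, p(104)=304801365, p(105)=342325709, p(106)=384276336, p(107)=431149389, p(108)=483502844, p(109)=541946240, p(110)=607163746, p(111)=679903203, p(112)=761002156, p(113)=851376628, p(114)=952050665, p(115)=1064144451, p(116)=1188908248, p(117)=1327710076, p(118)=1482074143, p(119)=1653668665, p(120)=1844349560, p(121)=2056148051, p(122)=2291320912, p(123)=2552338241, p(124)=2841940500, p(125)=3163127352, p(126)=3519222692, p(127)=3913864295, p(128)=4351078600, p(129)=4835271870, p(130)=5371315400, p(131)=5964539504, p(132)=6620830889, p(133)=7346629512, p(134)=8149040695, p(135)=9035836076, p(136)=10015581680, p(137)=11097645016, p(138)=12292341831, p(139)=13610949895, p(140)=15065878135, p(141)=16670689208, p(142)=18440293320, p(143)=20390982757, p(144)=22540654445, p(145)=24908858009, p(146)=27517052599, p(147)=30388671978, p(148)=33549419497, p(149)=37027355200, p(150)=40853235313, p(151)=45060624582, p(152)=49686288421, p(153)=54770336324, p(154)=60356673280, p(155)=66493182097, p(156)=73232243759, p(157)=80630964769, p(158)=88751778802, p(159)=97662728555, p(160)=107438159466, p(161)=118159068427, p(162)=129913904637, p(163)=142798995930, p(164)=156919475295, p(165)=172389800255, p(166)=189334822579, p(167)=207890420102, p(168)=228204732751, p(169)=250438925115, p(170)=274768617130.
Final step: p(171) = p(170) + p(169) - p(166) - p(164) + p(159) + p(156) - p(149) - p(145) + p(136) + p(131) - p(120) - p(114) + p(101) + p(94) - p(79) - p(71) + p(54) + p(45) - p(26) - p(16)
= 274768617130 + 250438925115 - 189334822579 - 156919475295 + 97662728555 + 73232243759 - 37027355200 - 24908858009 + 10015581680 + 5964539504 - 1844349560 - 952050665 + 214481126 + 92669720 - 13848650 - 4697205 + 386155 + 89134 - 2436 - 231
= 301384802048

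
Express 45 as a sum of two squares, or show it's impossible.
3² + 6² (a=3, b=6)

Factorization: 45 = 3^2 × 5
By Fermat: n is sum of two squares iff every prime p ≡ 3 (mod 4) appears to even power.
All primes ≡ 3 (mod 4) appear to even power.
Search a = 0, 1, 2, … for 45 - a² a perfect square: first hit at a = 3: 45 - 9 = 36 = 6².
45 = 3² + 6² = 9 + 36 ✓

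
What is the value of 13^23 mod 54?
43

Repeated squaring. Binary of 23 = 10111.
13^1 ≡ 13 (mod 54); 13^2 ≡ 7 (mod 54); 13^4 ≡ 49 (mod 54); 13^8 ≡ 25 (mod 54); 13^16 ≡ 31 (mod 54)
13^23 = 13^1 × 13^2 × 13^4 × 13^16 ≡ 43 (mod 54)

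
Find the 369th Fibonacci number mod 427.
400

Matrix identity: Q^n = [[F_(n+1), F_n], [F_n, F_(n-1)]] with Q = [[1,1],[1,0]].
n = 369 = 101110001₂. Square-and-multiply, entries mod 427:
Q^1 = [[1,1],[1,0]]
Q^2 = (Q^1)² = [[2,1],[1,1]]
Q^5 = (Q^2)²·Q = [[8,5],[5,3]]
Q^11 = (Q^5)²·Q = [[144,89],[89,55]]
Q^23 = (Q^11)²·Q = [[252,48],[48,204]]
Q^46 = (Q^23)² = [[50,111],[111,366]]
Q^92 = (Q^46)² = [[303,60],[60,243]]
Q^184 = (Q^92)² = [[188,308],[308,307]]
Q^369 = (Q^184)²·Q = [[421,400],[400,21]]
F_369 mod 427 = Q^369[0][1] = 400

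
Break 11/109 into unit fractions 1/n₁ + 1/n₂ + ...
1/10 + 1/1090

Greedy algorithm:
11/109: ceiling(109/11) = 10, use 1/10
1/1090: ceiling(1090/1) = 1090, use 1/1090
Result: 11/109 = 1/10 + 1/1090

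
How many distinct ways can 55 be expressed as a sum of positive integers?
451276

p(n) counts ways to write n as a sum of positive integers (order ignored).
Euler's pentagonal recurrence: p(k) = p(k-1) + p(k-2) - p(k-5) - p(k-7) + p(k-12) + p(k-15) - ... (offsets j(3j∓1)/2, signs ++--, p(0)=1, p(<0)=0).
DP table for k = 0..54: p(0)=1, p(1)=1, p(2)=2, p(3)=3, p(4)=5, p(5)=7, p(6)=11, p(7)=15, p(8)=22, p(9)=30, p(10)=42, p(11)=56, p(12)=77, p(13)=101, p(14)=135, p(15)=176, p(16)=231, p(17)=297, p(18)=385, p(19)=490, p(20)=627, p(21)=792, p(22)=1002, p(23)=1255, p(24)=1575, p(25)=1958, p(26)=2436, p(27)=3010, p(28)=3718, p(29)=4565, p(30)=5604, p(31)=6842, p(32)=8349, p(33)=10143, p(34)=12310, p(35)=14883, p(36)=17977, p(37)=21637, p(38)=26015, p(39)=31185, p(40)=37338, p(41)=44583, p(42)=53174, p(43)=63261, p(44)=75175, p(45)=89134, p(46)=105558, p(47)=124754, p(48)=147273, p(49)=173525, p(50)=204226, p(51)=239943, p(52)=281589, p(53)=329931, p(54)=386155.
Final step: p(55) = p(54) + p(53) - p(50) - p(48) + p(43) + p(40) - p(33) - p(29) + p(20) + p(15) - p(4)
= 386155 + 329931 - 204226 - 147273 + 63261 + 37338 - 10143 - 4565 + 627 + 176 - 5
= 451276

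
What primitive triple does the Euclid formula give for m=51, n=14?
(2405, 1428, 2797)

Euclid's formula: a = m² - n², b = 2mn, c = m² + n²
m = 51, n = 14
a = 51² - 14² = 2601 - 196 = 2405
b = 2 × 51 × 14 = 1428
c = 51² + 14² = 2601 + 196 = 2797
Verification: 2405² + 1428² = 5784025 + 2039184 = 7823209 = 2797² ✓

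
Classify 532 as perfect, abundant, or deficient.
abundant

Proper divisors of 532: sum = 1 + 2 + 4 + 7 + 14 + 19 + 28 + 38 + 76 + 133 + 266 = 588
Since 588 > 532, 532 is abundant.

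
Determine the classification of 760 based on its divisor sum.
abundant

Proper divisors of 760: sum = 1 + 2 + 4 + 5 + 8 + 10 + 19 + 20 + 38 + 40 + 76 + 95 + 152 + 190 + 380 = 1040
Since 1040 > 760, 760 is abundant.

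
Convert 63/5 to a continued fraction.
[12; 1, 1, 2]

Euclidean algorithm steps:
63 = 12 × 5 + 3
5 = 1 × 3 + 2
3 = 1 × 2 + 1
2 = 2 × 1 + 0
Continued fraction: [12; 1, 1, 2]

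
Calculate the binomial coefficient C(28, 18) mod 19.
0

Using Lucas' theorem:
Write n=28 and k=18 in base 19:
n in base 19: [1, 9]
k in base 19: [0, 18]
C(28,18) mod 19 = ∏ C(n_i, k_i) mod 19
Digit binomials (mod 19): C(1,0) = 1; C(9,18) = 0 (k_i > n_i)
Product: 1 × 0 = 0 ≡ 0 (mod 19)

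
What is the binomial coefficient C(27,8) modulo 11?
0

Using Lucas' theorem:
Write n=27 and k=8 in base 11:
n in base 11: [2, 5]
k in base 11: [0, 8]
C(27,8) mod 11 = ∏ C(n_i, k_i) mod 11
Digit binomials (mod 11): C(2,0) = 1; C(5,8) = 0 (k_i > n_i)
Product: 1 × 0 = 0 ≡ 0 (mod 11)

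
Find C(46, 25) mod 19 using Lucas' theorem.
18

Using Lucas' theorem:
Write n=46 and k=25 in base 19:
n in base 19: [2, 8]
k in base 19: [1, 6]
C(46,25) mod 19 = ∏ C(n_i, k_i) mod 19
Digit binomials (mod 19): C(2,1) = 2; C(8,6) = 28 ≡ 9
Product: 2 × 9 = 18 ≡ 18 (mod 19)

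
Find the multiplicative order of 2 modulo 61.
60

61 is prime, so ord(2) divides φ(61) = 60.
Divisors of 60: 1, 2, 3, 4, 5, 6, 10, 12, 15, 20, 30, 60.
Repeated squaring: 2^1 ≡ 2, 2^2 ≡ 4, 2^4 ≡ 16, 2^8 ≡ 12, 2^16 ≡ 22, 2^32 ≡ 57 (mod 61).
Test 2^d mod 61 for each divisor d in increasing order:
2^1 ≡ 2
2^2 ≡ 4
2^3 = 2^2·2^1 ≡ 8
2^4 ≡ 16
2^5 = 2^4·2^1 ≡ 32
2^6 = 2^4·2^2 ≡ 3
2^10 = 2^8·2^2 ≡ 48
2^12 = 2^8·2^4 ≡ 9
2^15 = 2^8·2^4·2^2·2^1 ≡ 11
2^20 = 2^16·2^4 ≡ 47
2^30 = 2^16·2^8·2^4·2^2 ≡ 60
2^60 = 2^32·2^16·2^8·2^4 ≡ 1  ← first divisor giving 1
The order is 60.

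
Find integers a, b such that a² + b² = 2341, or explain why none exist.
15² + 46² (a=15, b=46)

Factorization: 2341 = 2341
By Fermat: n is sum of two squares iff every prime p ≡ 3 (mod 4) appears to even power.
All primes ≡ 3 (mod 4) appear to even power.
Search a = 0, 1, 2, … for 2341 - a² a perfect square: first hit at a = 15: 2341 - 225 = 2116 = 46².
2341 = 15² + 46² = 225 + 2116 ✓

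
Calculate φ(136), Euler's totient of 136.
64

136 = 2^3 × 17
φ(n) = n × ∏(1 - 1/p) for each prime p dividing n
φ(136) = 136 × (1 - 1/2) × (1 - 1/17) = 64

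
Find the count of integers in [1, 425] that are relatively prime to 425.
320

425 = 5^2 × 17
φ(n) = n × ∏(1 - 1/p) for each prime p dividing n
φ(425) = 425 × (1 - 1/5) × (1 - 1/17) = 320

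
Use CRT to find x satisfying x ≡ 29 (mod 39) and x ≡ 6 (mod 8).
302

Using Chinese Remainder Theorem:
M = 39 × 8 = 312
M1 = 8, M2 = 39
y1 = 8^(-1) mod 39 = 5
y2 = 39^(-1) mod 8 = 7
x = (29×8×5 + 6×39×7) mod 312 = 302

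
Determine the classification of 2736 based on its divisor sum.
abundant

Proper divisors of 2736: sum = 1 + 2 + 3 + 4 + 6 + 8 + 9 + 12 + ... + 456 + 684 + 912 + 1368 (29 divisors) = 5324
Since 5324 > 2736, 2736 is abundant.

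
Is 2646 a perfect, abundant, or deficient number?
abundant

Proper divisors of 2646: sum = 1 + 2 + 3 + 6 + 7 + 9 + 14 + 18 + ... + 378 + 441 + 882 + 1323 (23 divisors) = 4194
Since 4194 > 2646, 2646 is abundant.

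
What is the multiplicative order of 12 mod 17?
16

17 is prime, so ord(12) divides φ(17) = 16.
Divisors of 16: 1, 2, 4, 8, 16.
Repeated squaring: 12^1 ≡ 12, 12^2 ≡ 8, 12^4 ≡ 13, 12^8 ≡ 16, 12^16 ≡ 1 (mod 17).
Test 12^d mod 17 for each divisor d in increasing order:
12^1 ≡ 12
12^2 ≡ 8
12^4 ≡ 13
12^8 ≡ 16
12^16 ≡ 1  ← first divisor giving 1
The order is 16.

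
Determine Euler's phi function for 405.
216

405 = 3^4 × 5
φ(n) = n × ∏(1 - 1/p) for each prime p dividing n
φ(405) = 405 × (1 - 1/3) × (1 - 1/5) = 216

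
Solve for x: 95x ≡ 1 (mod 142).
3

gcd(95, 142) = 1, so the inverse exists.
Extended Euclidean algorithm on (142, 95):
142 = 1 × 95 + 47  ⟹  47 = (1)·142 + (-1)·95
95 = 2 × 47 + 1  ⟹  1 = (-2)·142 + (3)·95
So (3)·95 ≡ 1 (mod 142), i.e. 95^(-1) ≡ 3 (mod 142).
Check: 95 × 3 = 285 ≡ 1 (mod 142)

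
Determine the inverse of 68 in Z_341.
336

gcd(68, 341) = 1, so the inverse exists.
Extended Euclidean algorithm on (341, 68):
341 = 5 × 68 + 1  ⟹  1 = (1)·341 + (-5)·68
So (-5)·68 ≡ 1 (mod 341), i.e. 68^(-1) ≡ -5 ≡ 336 (mod 341).
Check: 68 × 336 = 22848 ≡ 1 (mod 341)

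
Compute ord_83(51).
41

83 is prime, so ord(51) divides φ(83) = 82.
Divisors of 82: 1, 2, 41, 82.
Repeated squaring: 51^1 ≡ 51, 51^2 ≡ 28, 51^4 ≡ 37, 51^8 ≡ 41, 51^16 ≡ 21, 51^32 ≡ 26, 51^64 ≡ 12 (mod 83).
Test 51^d mod 83 for each divisor d in increasing order:
51^1 ≡ 51
51^2 ≡ 28
51^41 = 51^32·51^8·51^1 ≡ 1  ← first divisor giving 1
The order is 41.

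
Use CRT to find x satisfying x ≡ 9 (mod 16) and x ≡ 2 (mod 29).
89

Using Chinese Remainder Theorem:
M = 16 × 29 = 464
M1 = 29, M2 = 16
y1 = 29^(-1) mod 16 = 5
y2 = 16^(-1) mod 29 = 20
x = (9×29×5 + 2×16×20) mod 464 = 89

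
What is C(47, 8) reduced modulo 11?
0

Using Lucas' theorem:
Write n=47 and k=8 in base 11:
n in base 11: [4, 3]
k in base 11: [0, 8]
C(47,8) mod 11 = ∏ C(n_i, k_i) mod 11
Digit binomials (mod 11): C(4,0) = 1; C(3,8) = 0 (k_i > n_i)
Product: 1 × 0 = 0 ≡ 0 (mod 11)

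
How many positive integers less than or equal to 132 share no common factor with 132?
40

132 = 2^2 × 3 × 11
φ(n) = n × ∏(1 - 1/p) for each prime p dividing n
φ(132) = 132 × (1 - 1/2) × (1 - 1/3) × (1 - 1/11) = 40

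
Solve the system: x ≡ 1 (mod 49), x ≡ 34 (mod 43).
1324

Using Chinese Remainder Theorem:
M = 49 × 43 = 2107
M1 = 43, M2 = 49
y1 = 43^(-1) mod 49 = 8
y2 = 49^(-1) mod 43 = 36
x = (1×43×8 + 34×49×36) mod 2107 = 1324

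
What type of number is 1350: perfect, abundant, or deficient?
abundant

Proper divisors of 1350: sum = 1 + 2 + 3 + 5 + 6 + 9 + 10 + 15 + ... + 225 + 270 + 450 + 675 (23 divisors) = 2370
Since 2370 > 1350, 1350 is abundant.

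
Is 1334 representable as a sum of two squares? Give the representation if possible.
Not possible

Factorization: 1334 = 2 × 23 × 29
By Fermat: n is sum of two squares iff every prime p ≡ 3 (mod 4) appears to even power.
Prime(s) ≡ 3 (mod 4) with odd exponent: [(23, 1)]
Therefore 1334 cannot be expressed as a² + b².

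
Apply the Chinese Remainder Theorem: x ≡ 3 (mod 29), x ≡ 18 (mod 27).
612

Using Chinese Remainder Theorem:
M = 29 × 27 = 783
M1 = 27, M2 = 29
y1 = 27^(-1) mod 29 = 14
y2 = 29^(-1) mod 27 = 14
x = (3×27×14 + 18×29×14) mod 783 = 612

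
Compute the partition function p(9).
30

p(n) counts ways to write n as a sum of positive integers (order ignored).
Examples: 9; 8 + 1; 7 + 2; 7 + 1 + 1; 6 + 3; ... (30 total)
p(9) = 30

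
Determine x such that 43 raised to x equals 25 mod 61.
8

Baby-step giant-step with step n = ⌈√61⌉ = 8.
Baby steps 43^j mod 61 (j:value) for j=0..7: 0:1, 1:43, 2:19, 3:24, 4:56, 5:29, 6:27, 7:2.
Giant-step multiplier: 43^(-8) ≡ 43^(60-8) = 43^52 ≡ 22 (mod 61).
Giant steps γ_i = 25·22^i mod 61: γ_0=25, γ_1=1 (in table at j=0).
x = i·n + j = 1·8 + 0 = 8.
Check: 43^8 ≡ 25 (mod 61).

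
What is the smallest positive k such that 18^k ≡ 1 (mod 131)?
26

131 is prime, so ord(18) divides φ(131) = 130.
Divisors of 130: 1, 2, 5, 10, 13, 26, 65, 130.
Repeated squaring: 18^1 ≡ 18, 18^2 ≡ 62, 18^4 ≡ 45, 18^8 ≡ 60, 18^16 ≡ 63, 18^32 ≡ 39, 18^64 ≡ 80, 18^128 ≡ 112 (mod 131).
Test 18^d mod 131 for each divisor d in increasing order:
18^1 ≡ 18
18^2 ≡ 62
18^5 = 18^4·18^1 ≡ 24
18^10 = 18^8·18^2 ≡ 52
18^13 = 18^8·18^4·18^1 ≡ 130
18^26 = 18^16·18^8·18^2 ≡ 1  ← first divisor giving 1
The order is 26.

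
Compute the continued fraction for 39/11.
[3; 1, 1, 5]

Euclidean algorithm steps:
39 = 3 × 11 + 6
11 = 1 × 6 + 5
6 = 1 × 5 + 1
5 = 5 × 1 + 0
Continued fraction: [3; 1, 1, 5]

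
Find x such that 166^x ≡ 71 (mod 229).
170

Baby-step giant-step with step n = ⌈√229⌉ = 16.
Baby steps 166^j mod 229 (j:value) for j=0..15: 0:1, 1:166, 2:76, 3:21, 4:51, 5:222, 6:212, 7:155, 8:82, 9:101, 10:49, 11:119, 12:60, 13:113, 14:209, 15:115.
Giant-step multiplier: 166^(-16) ≡ 166^(228-16) = 166^212 ≡ 149 (mod 229).
Giant steps γ_i = 71·149^i mod 229: γ_0=71, γ_1=45, γ_2=64, γ_3=147, γ_4=148, γ_5=68, γ_6=56, γ_7=100, γ_8=15, γ_9=174, γ_10=49 (in table at j=10).
x = i·n + j = 10·16 + 10 = 170.
Check: 166^170 ≡ 71 (mod 229).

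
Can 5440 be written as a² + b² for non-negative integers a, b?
16² + 72² (a=16, b=72)

Factorization: 5440 = 2^6 × 5 × 17
By Fermat: n is sum of two squares iff every prime p ≡ 3 (mod 4) appears to even power.
All primes ≡ 3 (mod 4) appear to even power.
Search a = 0, 1, 2, … for 5440 - a² a perfect square: first hit at a = 16: 5440 - 256 = 5184 = 72².
5440 = 16² + 72² = 256 + 5184 ✓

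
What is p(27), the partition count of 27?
3010

p(n) counts ways to write n as a sum of positive integers (order ignored).
Euler's pentagonal recurrence: p(k) = p(k-1) + p(k-2) - p(k-5) - p(k-7) + p(k-12) + p(k-15) - ... (offsets j(3j∓1)/2, signs ++--, p(0)=1, p(<0)=0).
DP table for k = 0..26: p(0)=1, p(1)=1, p(2)=2, p(3)=3, p(4)=5, p(5)=7, p(6)=11, p(7)=15, p(8)=22, p(9)=30, p(10)=42, p(11)=56, p(12)=77, p(13)=101, p(14)=135, p(15)=176, p(16)=231, p(17)=297, p(18)=385, p(19)=490, p(20)=627, p(21)=792, p(22)=1002, p(23)=1255, p(24)=1575, p(25)=1958, p(26)=2436.
Final step: p(27) = p(26) + p(25) - p(22) - p(20) + p(15) + p(12) - p(5) - p(1)
= 2436 + 1958 - 1002 - 627 + 176 + 77 - 7 - 1
= 3010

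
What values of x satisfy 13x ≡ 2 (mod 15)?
x ≡ 14 (mod 15)

gcd(13, 15) = 1, which divides 2, so solutions exist.
Find 13^(-1) mod 15 by the extended Euclidean algorithm:
15 = 1 × 13 + 2  ⟹  2 = (1)·15 + (-1)·13
13 = 6 × 2 + 1  ⟹  1 = (-6)·15 + (7)·13
So (7)·13 ≡ 1 (mod 15), i.e. 13^(-1) ≡ 7 (mod 15).
x ≡ 7 × 2 = 14 ≡ 14 (mod 15).
Check: 13 × 14 = 182 ≡ 2 (mod 15).
Unique solution: x ≡ 14 (mod 15)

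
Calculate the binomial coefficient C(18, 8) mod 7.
1

Using Lucas' theorem:
Write n=18 and k=8 in base 7:
n in base 7: [2, 4]
k in base 7: [1, 1]
C(18,8) mod 7 = ∏ C(n_i, k_i) mod 7
Digit binomials (mod 7): C(2,1) = 2; C(4,1) = 4
Product: 2 × 4 = 8 ≡ 1 (mod 7)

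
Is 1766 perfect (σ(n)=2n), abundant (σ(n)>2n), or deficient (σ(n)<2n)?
deficient

Proper divisors of 1766: sum = 1 + 2 + 883 = 886
Since 886 < 1766, 1766 is deficient.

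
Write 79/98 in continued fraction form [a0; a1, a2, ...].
[0; 1, 4, 6, 3]

Euclidean algorithm steps:
79 = 0 × 98 + 79
98 = 1 × 79 + 19
79 = 4 × 19 + 3
19 = 6 × 3 + 1
3 = 3 × 1 + 0
Continued fraction: [0; 1, 4, 6, 3]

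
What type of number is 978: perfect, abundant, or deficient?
abundant

Proper divisors of 978: sum = 1 + 2 + 3 + 6 + 163 + 326 + 489 = 990
Since 990 > 978, 978 is abundant.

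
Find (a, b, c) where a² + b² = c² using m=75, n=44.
(3689, 6600, 7561)

Euclid's formula: a = m² - n², b = 2mn, c = m² + n²
m = 75, n = 44
a = 75² - 44² = 5625 - 1936 = 3689
b = 2 × 75 × 44 = 6600
c = 75² + 44² = 5625 + 1936 = 7561
Verification: 3689² + 6600² = 13608721 + 43560000 = 57168721 = 7561² ✓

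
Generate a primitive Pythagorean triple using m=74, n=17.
(5187, 2516, 5765)

Euclid's formula: a = m² - n², b = 2mn, c = m² + n²
m = 74, n = 17
a = 74² - 17² = 5476 - 289 = 5187
b = 2 × 74 × 17 = 2516
c = 74² + 17² = 5476 + 289 = 5765
Verification: 5187² + 2516² = 26904969 + 6330256 = 33235225 = 5765² ✓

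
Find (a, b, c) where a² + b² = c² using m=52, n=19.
(2343, 1976, 3065)

Euclid's formula: a = m² - n², b = 2mn, c = m² + n²
m = 52, n = 19
a = 52² - 19² = 2704 - 361 = 2343
b = 2 × 52 × 19 = 1976
c = 52² + 19² = 2704 + 361 = 3065
Verification: 2343² + 1976² = 5489649 + 3904576 = 9394225 = 3065² ✓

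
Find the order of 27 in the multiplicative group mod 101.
100

101 is prime, so ord(27) divides φ(101) = 100.
Divisors of 100: 1, 2, 4, 5, 10, 20, 25, 50, 100.
Repeated squaring: 27^1 ≡ 27, 27^2 ≡ 22, 27^4 ≡ 80, 27^8 ≡ 37, 27^16 ≡ 56, 27^32 ≡ 5, 27^64 ≡ 25 (mod 101).
Test 27^d mod 101 for each divisor d in increasing order:
27^1 ≡ 27
27^2 ≡ 22
27^4 ≡ 80
27^5 = 27^4·27^1 ≡ 39
27^10 = 27^8·27^2 ≡ 6
27^20 = 27^16·27^4 ≡ 36
27^25 = 27^16·27^8·27^1 ≡ 91
27^50 = 27^32·27^16·27^2 ≡ 100
27^100 = 27^64·27^32·27^4 ≡ 1  ← first divisor giving 1
The order is 100.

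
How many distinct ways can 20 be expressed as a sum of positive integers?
627

p(n) counts ways to write n as a sum of positive integers (order ignored).
Euler's pentagonal recurrence: p(k) = p(k-1) + p(k-2) - p(k-5) - p(k-7) + p(k-12) + p(k-15) - ... (offsets j(3j∓1)/2, signs ++--, p(0)=1, p(<0)=0).
DP table for k = 0..19: p(0)=1, p(1)=1, p(2)=2, p(3)=3, p(4)=5, p(5)=7, p(6)=11, p(7)=15, p(8)=22, p(9)=30, p(10)=42, p(11)=56, p(12)=77, p(13)=101, p(14)=135, p(15)=176, p(16)=231, p(17)=297, p(18)=385, p(19)=490.
Final step: p(20) = p(19) + p(18) - p(15) - p(13) + p(8) + p(5)
= 490 + 385 - 176 - 101 + 22 + 7
= 627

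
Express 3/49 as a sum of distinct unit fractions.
1/17 + 1/417 + 1/347361

Greedy algorithm:
3/49: ceiling(49/3) = 17, use 1/17
2/833: ceiling(833/2) = 417, use 1/417
1/347361: ceiling(347361/1) = 347361, use 1/347361
Result: 3/49 = 1/17 + 1/417 + 1/347361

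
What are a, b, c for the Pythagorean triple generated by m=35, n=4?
(1209, 280, 1241)

Euclid's formula: a = m² - n², b = 2mn, c = m² + n²
m = 35, n = 4
a = 35² - 4² = 1225 - 16 = 1209
b = 2 × 35 × 4 = 280
c = 35² + 4² = 1225 + 16 = 1241
Verification: 1209² + 280² = 1461681 + 78400 = 1540081 = 1241² ✓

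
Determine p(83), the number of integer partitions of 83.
23338469

p(n) counts ways to write n as a sum of positive integers (order ignored).
Euler's pentagonal recurrence: p(k) = p(k-1) + p(k-2) - p(k-5) - p(k-7) + p(k-12) + p(k-15) - ... (offsets j(3j∓1)/2, signs ++--, p(0)=1, p(<0)=0).
DP table for k = 0..82: p(0)=1, p(1)=1, p(2)=2, p(3)=3, p(4)=5, p(5)=7, p(6)=11, p(7)=15, p(8)=22, p(9)=30, p(10)=42, p(11)=56, p(12)=77, p(13)=101, p(14)=135, p(15)=176, p(16)=231, p(17)=297, p(18)=385, p(19)=490, p(20)=627, p(21)=792, p(22)=1002, p(23)=1255, p(24)=1575, p(25)=1958, p(26)=2436, p(27)=3010, p(28)=3718, p(29)=4565, p(30)=5604, p(31)=6842, p(32)=8349, p(33)=10143, p(34)=12310, p(35)=14883, p(36)=17977, p(37)=21637, p(38)=26015, p(39)=31185, p(40)=37338, p(41)=44583, p(42)=53174, p(43)=63261, p(44)=75175, p(45)=89134, p(46)=105558, p(47)=124754, p(48)=147273, p(49)=173525, p(50)=204226, p(51)=239943, p(52)=281589, p(53)=329931, p(54)=386155, p(55)=451276, p(56)=526823, p(57)=614154, p(58)=715220, p(59)=831820, p(60)=966467, p(61)=1121505, p(62)=1300156, p(63)=1505499, p(64)=1741630, p(65)=2012558, p(66)=2323520, p(67)=2679689, p(68)=3087735, p(69)=3554345, p(70)=4087968, p(71)=4697205, p(72)=5392783, p(73)=6185689, p(74)=7089500, p(75)=8118264, p(76)=9289091, p(77)=10619863, p(78)=12132164, p(79)=13848650, p(80)=15796476, p(81)=18004327, p(82)=20506255.
Final step: p(83) = p(82) + p(81) - p(78) - p(76) + p(71) + p(68) - p(61) - p(57) + p(48) + p(43) - p(32) - p(26) + p(13) + p(6)
= 20506255 + 18004327 - 12132164 - 9289091 + 4697205 + 3087735 - 1121505 - 614154 + 147273 + 63261 - 8349 - 2436 + 101 + 11
= 23338469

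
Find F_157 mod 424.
313

Matrix identity: Q^n = [[F_(n+1), F_n], [F_n, F_(n-1)]] with Q = [[1,1],[1,0]].
n = 157 = 10011101₂. Square-and-multiply, entries mod 424:
Q^1 = [[1,1],[1,0]]
Q^2 = (Q^1)² = [[2,1],[1,1]]
Q^4 = (Q^2)² = [[5,3],[3,2]]
Q^9 = (Q^4)²·Q = [[55,34],[34,21]]
Q^19 = (Q^9)²·Q = [[405,365],[365,40]]
Q^39 = (Q^19)²·Q = [[59,26],[26,33]]
Q^78 = (Q^39)² = [[341,272],[272,69]]
Q^157 = (Q^78)²·Q = [[321,313],[313,8]]
F_157 mod 424 = Q^157[0][1] = 313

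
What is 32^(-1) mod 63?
2

gcd(32, 63) = 1, so the inverse exists.
Extended Euclidean algorithm on (63, 32):
63 = 1 × 32 + 31  ⟹  31 = (1)·63 + (-1)·32
32 = 1 × 31 + 1  ⟹  1 = (-1)·63 + (2)·32
So (2)·32 ≡ 1 (mod 63), i.e. 32^(-1) ≡ 2 (mod 63).
Check: 32 × 2 = 64 ≡ 1 (mod 63)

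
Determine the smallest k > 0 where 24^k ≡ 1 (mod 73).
12

73 is prime, so ord(24) divides φ(73) = 72.
Divisors of 72: 1, 2, 3, 4, 6, 8, 9, 12, 18, 24, 36, 72.
Repeated squaring: 24^1 ≡ 24, 24^2 ≡ 65, 24^4 ≡ 64, 24^8 ≡ 8, 24^16 ≡ 64, 24^32 ≡ 8, 24^64 ≡ 64 (mod 73).
Test 24^d mod 73 for each divisor d in increasing order:
24^1 ≡ 24
24^2 ≡ 65
24^3 = 24^2·24^1 ≡ 27
24^4 ≡ 64
24^6 = 24^4·24^2 ≡ 72
24^8 ≡ 8
24^9 = 24^8·24^1 ≡ 46
24^12 = 24^8·24^4 ≡ 1  ← first divisor giving 1
The order is 12.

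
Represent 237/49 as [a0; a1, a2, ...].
[4; 1, 5, 8]

Euclidean algorithm steps:
237 = 4 × 49 + 41
49 = 1 × 41 + 8
41 = 5 × 8 + 1
8 = 8 × 1 + 0
Continued fraction: [4; 1, 5, 8]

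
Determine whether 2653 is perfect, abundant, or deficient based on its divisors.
deficient

Proper divisors of 2653: sum = 1 + 7 + 379 = 387
Since 387 < 2653, 2653 is deficient.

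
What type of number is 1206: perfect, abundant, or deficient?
abundant

Proper divisors of 1206: sum = 1 + 2 + 3 + 6 + 9 + 18 + 67 + 134 + 201 + 402 + 603 = 1446
Since 1446 > 1206, 1206 is abundant.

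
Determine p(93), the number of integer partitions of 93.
82010177

p(n) counts ways to write n as a sum of positive integers (order ignored).
Euler's pentagonal recurrence: p(k) = p(k-1) + p(k-2) - p(k-5) - p(k-7) + p(k-12) + p(k-15) - ... (offsets j(3j∓1)/2, signs ++--, p(0)=1, p(<0)=0).
DP table for k = 0..92: p(0)=1, p(1)=1, p(2)=2, p(3)=3, p(4)=5, p(5)=7, p(6)=11, p(7)=15, p(8)=22, p(9)=30, p(10)=42, p(11)=56, p(12)=77, p(13)=101, p(14)=135, p(15)=176, p(16)=231, p(17)=297, p(18)=385, p(19)=490, p(20)=627, p(21)=792, p(22)=1002, p(23)=1255, p(24)=1575, p(25)=1958, p(26)=2436, p(27)=3010, p(28)=3718, p(29)=4565, p(30)=5604, p(31)=6842, p(32)=8349, p(33)=10143, p(34)=12310, p(35)=14883, p(36)=17977, p(37)=21637, p(38)=26015, p(39)=31185, p(40)=37338, p(41)=44583, p(42)=53174, p(43)=63261, p(44)=75175, p(45)=89134, p(46)=105558, p(47)=124754, p(48)=147273, p(49)=173525, p(50)=204226, p(51)=239943, p(52)=281589, p(53)=329931, p(54)=386155, p(55)=451276, p(56)=526823, p(57)=614154, p(58)=715220, p(59)=831820, p(60)=966467, p(61)=1121505, p(62)=1300156, p(63)=1505499, p(64)=1741630, p(65)=2012558, p(66)=2323520, p(67)=2679689, p(68)=3087735, p(69)=3554345, p(70)=4087968, p(71)=4697205, p(72)=5392783, p(73)=6185689, p(74)=7089500, p(75)=8118264, p(76)=9289091, p(77)=10619863, p(78)=12132164, p(79)=13848650, p(80)=15796476, p(81)=18004327, p(82)=20506255, p(83)=23338469, p(84)=26543660, p(85)=30167357, p(86)=34262962, p(87)=38887673, p(88)=44108109, p(89)=49995925, p(90)=56634173, p(91)=64112359, p(92)=72533807.
Final step: p(93) = p(92) + p(91) - p(88) - p(86) + p(81) + p(78) - p(71) - p(67) + p(58) + p(53) - p(42) - p(36) + p(23) + p(16) - p(1)
= 72533807 + 64112359 - 44108109 - 34262962 + 18004327 + 12132164 - 4697205 - 2679689 + 715220 + 329931 - 53174 - 17977 + 1255 + 231 - 1
= 82010177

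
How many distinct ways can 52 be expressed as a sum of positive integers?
281589

p(n) counts ways to write n as a sum of positive integers (order ignored).
Euler's pentagonal recurrence: p(k) = p(k-1) + p(k-2) - p(k-5) - p(k-7) + p(k-12) + p(k-15) - ... (offsets j(3j∓1)/2, signs ++--, p(0)=1, p(<0)=0).
DP table for k = 0..51: p(0)=1, p(1)=1, p(2)=2, p(3)=3, p(4)=5, p(5)=7, p(6)=11, p(7)=15, p(8)=22, p(9)=30, p(10)=42, p(11)=56, p(12)=77, p(13)=101, p(14)=135, p(15)=176, p(16)=231, p(17)=297, p(18)=385, p(19)=490, p(20)=627, p(21)=792, p(22)=1002, p(23)=1255, p(24)=1575, p(25)=1958, p(26)=2436, p(27)=3010, p(28)=3718, p(29)=4565, p(30)=5604, p(31)=6842, p(32)=8349, p(33)=10143, p(34)=12310, p(35)=14883, p(36)=17977, p(37)=21637, p(38)=26015, p(39)=31185, p(40)=37338, p(41)=44583, p(42)=53174, p(43)=63261, p(44)=75175, p(45)=89134, p(46)=105558, p(47)=124754, p(48)=147273, p(49)=173525, p(50)=204226, p(51)=239943.
Final step: p(52) = p(51) + p(50) - p(47) - p(45) + p(40) + p(37) - p(30) - p(26) + p(17) + p(12) - p(1)
= 239943 + 204226 - 124754 - 89134 + 37338 + 21637 - 5604 - 2436 + 297 + 77 - 1
= 281589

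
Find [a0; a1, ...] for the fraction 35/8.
[4; 2, 1, 2]

Euclidean algorithm steps:
35 = 4 × 8 + 3
8 = 2 × 3 + 2
3 = 1 × 2 + 1
2 = 2 × 1 + 0
Continued fraction: [4; 2, 1, 2]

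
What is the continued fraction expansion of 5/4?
[1; 4]

Euclidean algorithm steps:
5 = 1 × 4 + 1
4 = 4 × 1 + 0
Continued fraction: [1; 4]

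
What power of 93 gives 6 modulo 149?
20

Baby-step giant-step with step n = ⌈√149⌉ = 13.
Baby steps 93^j mod 149 (j:value) for j=0..12: 0:1, 1:93, 2:7, 3:55, 4:49, 5:87, 6:45, 7:13, 8:17, 9:91, 10:119, 11:41, 12:88.
Giant-step multiplier: 93^(-13) ≡ 93^(148-13) = 93^135 ≡ 27 (mod 149).
Giant steps γ_i = 6·27^i mod 149: γ_0=6, γ_1=13 (in table at j=7).
x = i·n + j = 1·13 + 7 = 20.
Check: 93^20 ≡ 6 (mod 149).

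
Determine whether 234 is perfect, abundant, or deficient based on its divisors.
abundant

Proper divisors of 234: sum = 1 + 2 + 3 + 6 + 9 + 13 + 18 + 26 + 39 + 78 + 117 = 312
Since 312 > 234, 234 is abundant.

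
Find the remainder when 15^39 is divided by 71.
2

Repeated squaring. Binary of 39 = 100111.
15^1 ≡ 15 (mod 71); 15^2 ≡ 12 (mod 71); 15^4 ≡ 2 (mod 71); 15^8 ≡ 4 (mod 71); 15^16 ≡ 16 (mod 71); 15^32 ≡ 43 (mod 71)
15^39 = 15^1 × 15^2 × 15^4 × 15^32 ≡ 2 (mod 71)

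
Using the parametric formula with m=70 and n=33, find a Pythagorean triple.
(3811, 4620, 5989)

Euclid's formula: a = m² - n², b = 2mn, c = m² + n²
m = 70, n = 33
a = 70² - 33² = 4900 - 1089 = 3811
b = 2 × 70 × 33 = 4620
c = 70² + 33² = 4900 + 1089 = 5989
Verification: 3811² + 4620² = 14523721 + 21344400 = 35868121 = 5989² ✓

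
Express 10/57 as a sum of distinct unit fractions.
1/6 + 1/114

Greedy algorithm:
10/57: ceiling(57/10) = 6, use 1/6
1/114: ceiling(114/1) = 114, use 1/114
Result: 10/57 = 1/6 + 1/114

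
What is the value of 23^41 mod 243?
56

Repeated squaring. Binary of 41 = 101001.
23^1 ≡ 23 (mod 243); 23^2 ≡ 43 (mod 243); 23^4 ≡ 148 (mod 243); 23^8 ≡ 34 (mod 243); 23^16 ≡ 184 (mod 243); 23^32 ≡ 79 (mod 243)
23^41 = 23^1 × 23^8 × 23^32 ≡ 56 (mod 243)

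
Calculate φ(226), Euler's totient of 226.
112

226 = 2 × 113
φ(n) = n × ∏(1 - 1/p) for each prime p dividing n
φ(226) = 226 × (1 - 1/2) × (1 - 1/113) = 112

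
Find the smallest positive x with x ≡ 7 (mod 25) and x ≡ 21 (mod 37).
132

Using Chinese Remainder Theorem:
M = 25 × 37 = 925
M1 = 37, M2 = 25
y1 = 37^(-1) mod 25 = 23
y2 = 25^(-1) mod 37 = 3
x = (7×37×23 + 21×25×3) mod 925 = 132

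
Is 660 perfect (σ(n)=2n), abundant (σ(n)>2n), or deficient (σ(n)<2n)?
abundant

Proper divisors of 660: sum = 1 + 2 + 3 + 4 + 5 + 6 + 10 + 11 + ... + 132 + 165 + 220 + 330 (23 divisors) = 1356
Since 1356 > 660, 660 is abundant.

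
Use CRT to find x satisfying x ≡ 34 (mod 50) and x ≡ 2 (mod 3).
134

Using Chinese Remainder Theorem:
M = 50 × 3 = 150
M1 = 3, M2 = 50
y1 = 3^(-1) mod 50 = 17
y2 = 50^(-1) mod 3 = 2
x = (34×3×17 + 2×50×2) mod 150 = 134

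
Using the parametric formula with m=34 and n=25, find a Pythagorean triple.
(531, 1700, 1781)

Euclid's formula: a = m² - n², b = 2mn, c = m² + n²
m = 34, n = 25
a = 34² - 25² = 1156 - 625 = 531
b = 2 × 34 × 25 = 1700
c = 34² + 25² = 1156 + 625 = 1781
Verification: 531² + 1700² = 281961 + 2890000 = 3171961 = 1781² ✓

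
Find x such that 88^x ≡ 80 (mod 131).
100

Baby-step giant-step with step n = ⌈√131⌉ = 12.
Baby steps 88^j mod 131 (j:value) for j=0..11: 0:1, 1:88, 2:15, 3:10, 4:94, 5:19, 6:100, 7:23, 8:59, 9:83, 10:99, 11:66.
Giant-step multiplier: 88^(-12) ≡ 88^(130-12) = 88^118 ≡ 3 (mod 131).
Giant steps γ_i = 80·3^i mod 131: γ_0=80, γ_1=109, γ_2=65, γ_3=64, γ_4=61, γ_5=52, γ_6=25, γ_7=75, γ_8=94 (in table at j=4).
x = i·n + j = 8·12 + 4 = 100.
Check: 88^100 ≡ 80 (mod 131).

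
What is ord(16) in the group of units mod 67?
33

67 is prime, so ord(16) divides φ(67) = 66.
Divisors of 66: 1, 2, 3, 6, 11, 22, 33, 66.
Repeated squaring: 16^1 ≡ 16, 16^2 ≡ 55, 16^4 ≡ 10, 16^8 ≡ 33, 16^16 ≡ 17, 16^32 ≡ 21, 16^64 ≡ 39 (mod 67).
Test 16^d mod 67 for each divisor d in increasing order:
16^1 ≡ 16
16^2 ≡ 55
16^3 = 16^2·16^1 ≡ 9
16^6 = 16^4·16^2 ≡ 14
16^11 = 16^8·16^2·16^1 ≡ 29
16^22 = 16^16·16^4·16^2 ≡ 37
16^33 = 16^32·16^1 ≡ 1  ← first divisor giving 1
The order is 33.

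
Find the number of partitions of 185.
1071823774337

p(n) counts ways to write n as a sum of positive integers (order ignored).
Euler's pentagonal recurrence: p(k) = p(k-1) + p(k-2) - p(k-5) - p(k-7) + p(k-12) + p(k-15) - ... (offsets j(3j∓1)/2, signs ++--, p(0)=1, p(<0)=0).
DP table for k = 0..184: p(0)=1, p(1)=1, p(2)=2, p(3)=3, p(4)=5, p(5)=7, p(6)=11, p(7)=15, p(8)=22, p(9)=30, p(10)=42, p(11)=56, p(12)=77, p(13)=101, p(14)=135, p(15)=176, p(16)=231, p(17)=297, p(18)=385, p(19)=490, p(20)=627, p(21)=792, p(22)=1002, p(23)=1255, p(24)=1575, p(25)=1958, p(26)=2436, p(27)=3010, p(28)=3718, p(29)=4565, p(30)=5604, p(31)=6842, p(32)=8349, p(33)=10143, p(34)=12310, p(35)=14883, p(36)=17977, p(37)=21637, p(38)=26015, p(39)=31185, p(40)=37338, p(41)=44583, p(42)=53174, p(43)=63261, p(44)=75175, p(45)=89134, p(46)=105558, p(47)=124754, p(48)=147273, p(49)=173525, p(50)=204226, p(51)=239943, p(52)=281589, p(53)=329931, p(54)=386155, p(55)=451276, p(56)=526823, p(57)=614154, p(58)=715220, p(59)=831820, p(60)=966467, p(61)=1121505, p(62)=1300156, p(63)=1505499, p(64)=1741630, p(65)=2012558, p(66)=2323520, p(67)=2679689, p(68)=3087735, p(69)=3554345, p(70)=4087968, p(71)=4697205, p(72)=5392783, p(73)=6185689, p(74)=7089500, p(75)=8118264, p(76)=9289091, p(77)=10619863, p(78)=12132164, p(79)=13848650, p(80)=15796476, p(81)=18004327, p(82)=20506255, p(83)=23338469, p(84)=26543660, p(85)=30167357, p(86)=34262962, p(87)=38887673, p(88)=44108109, p(89)=49995925, p(90)=56634173, p(91)=64112359, p(92)=72533807, p(93)=82010177, p(94)=92669720, p(95)=104651419, p(96)=118114304, p(97)=133230930, p(98)=150198136, p(99)=169229875, p(100)=190569292, p(101)=214481126, p(102)=241265379, p(103)=271248950, p(104)=304801365, p(105)=342325709, p(106)=384276336, p(107)=431149389, p(108)=483502844, p(109)=541946240, p(110)=607163746, p(111)=679903203, p(112)=761002156, p(113)=851376628, p(114)=952050665, p(115)=1064144451, p(116)=1188908248, p(117)=1327710076, p(118)=1482074143, p(119)=1653668665, p(120)=1844349560, p(121)=2056148051, p(122)=2291320912, p(123)=2552338241, p(124)=2841940500, p(125)=3163127352, p(126)=3519222692, p(127)=3913864295, p(128)=4351078600, p(129)=4835271870, p(130)=5371315400, p(131)=5964539504, p(132)=6620830889, p(133)=7346629512, p(134)=8149040695, p(135)=9035836076, p(136)=10015581680, p(137)=11097645016, p(138)=12292341831, p(139)=13610949895, p(140)=15065878135, p(141)=16670689208, p(142)=18440293320, p(143)=20390982757, p(144)=22540654445, p(145)=24908858009, p(146)=27517052599, p(147)=30388671978, p(148)=33549419497, p(149)=37027355200, p(150)=40853235313, p(151)=45060624582, p(152)=49686288421, p(153)=54770336324, p(154)=60356673280, p(155)=66493182097, p(156)=73232243759, p(157)=80630964769, p(158)=88751778802, p(159)=97662728555, p(160)=107438159466, p(161)=118159068427, p(162)=129913904637, p(163)=142798995930, p(164)=156919475295, p(165)=172389800255, p(166)=189334822579, p(167)=207890420102, p(168)=228204732751, p(169)=250438925115, p(170)=274768617130, p(171)=301384802048, p(172)=330495499613, p(173)=362326859895, p(174)=397125074750, p(175)=435157697830, p(176)=476715857290, p(177)=522115831195, p(178)=571701605655, p(179)=625846753120, p(180)=684957390936, p(181)=749474411781, p(182)=819876908323, p(183)=896684817527, p(184)=980462880430.
Final step: p(185) = p(184) + p(183) - p(180) - p(178) + p(173) + p(170) - p(163) - p(159) + p(150) + p(145) - p(134) - p(128) + p(115) + p(108) - p(93) - p(85) + p(68) + p(59) - p(40) - p(30) + p(9)
= 980462880430 + 896684817527 - 684957390936 - 571701605655 + 362326859895 + 274768617130 - 142798995930 - 97662728555 + 40853235313 + 24908858009 - 8149040695 - 4351078600 + 1064144451 + 483502844 - 82010177 - 30167357 + 3087735 + 831820 - 37338 - 5604 + 30
= 1071823774337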